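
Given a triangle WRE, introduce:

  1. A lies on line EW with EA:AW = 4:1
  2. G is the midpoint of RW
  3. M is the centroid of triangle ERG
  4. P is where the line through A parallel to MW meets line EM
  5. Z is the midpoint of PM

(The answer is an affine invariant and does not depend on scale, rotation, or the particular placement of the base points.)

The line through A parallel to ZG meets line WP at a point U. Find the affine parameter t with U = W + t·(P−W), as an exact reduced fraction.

Work in coordinates with W = (0, 0), R = (1, 0), E = (0, 1).
1. A lies on line EW with EA:AW = 4:1 ⇒ A = (0, 1/5)
2. G is the midpoint of RW ⇒ G = (1/2, 0)
3. M is the centroid of triangle ERG ⇒ M = (1/2, 1/3)
4. P is where the line through A parallel to MW meets line EM ⇒ P = (2/5, 7/15)
5. Z is the midpoint of PM ⇒ Z = (9/20, 2/5)
through A parallel to ZG: direction (1/20, -2/5); meets WP at U = (6/275, 7/275)
U = W + t·(P−W) with t = 3/55

t = 3/55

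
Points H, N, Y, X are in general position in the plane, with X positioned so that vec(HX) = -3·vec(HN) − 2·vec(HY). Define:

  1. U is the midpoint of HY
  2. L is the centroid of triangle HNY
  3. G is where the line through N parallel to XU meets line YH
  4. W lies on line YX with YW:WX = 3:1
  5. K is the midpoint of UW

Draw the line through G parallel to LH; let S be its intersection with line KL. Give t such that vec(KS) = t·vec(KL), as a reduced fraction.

Assign H = (0, 0), N = (1, 0), Y = (0, 1), X = (-3, -2) — the answer is frame-independent, so this choice is without loss of generality.
1. U is the midpoint of HY ⇒ U = (0, 1/2)
2. L is the centroid of triangle HNY ⇒ L = (1/3, 1/3)
3. G is where the line through N parallel to XU meets line YH ⇒ G = (0, -5/6)
4. W lies on line YX with YW:WX = 3:1 ⇒ W = (-9/4, -5/4)
5. K is the midpoint of UW ⇒ K = (-9/8, -3/8)
through G parallel to LH: direction (-1/3, -1/3); meets KL at S = (211/108, 121/108)
S = K + t·(L−K) with t = 19/9

t = 19/9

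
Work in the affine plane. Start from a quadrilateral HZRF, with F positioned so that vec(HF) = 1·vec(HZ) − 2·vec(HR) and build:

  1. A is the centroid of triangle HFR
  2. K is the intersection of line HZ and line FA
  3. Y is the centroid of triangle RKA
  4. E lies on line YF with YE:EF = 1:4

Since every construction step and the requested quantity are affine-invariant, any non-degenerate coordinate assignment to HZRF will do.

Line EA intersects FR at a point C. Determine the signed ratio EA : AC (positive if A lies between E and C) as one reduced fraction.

Assign H = (0, 0), Z = (1, 0), R = (0, 1), F = (1, -2) — the answer is frame-independent, so this choice is without loss of generality.
1. A is the centroid of triangle HFR ⇒ A = (1/3, -1/3)
2. K is the intersection of line HZ and line FA ⇒ K = (1/5, 0)
3. Y is the centroid of triangle RKA ⇒ Y = (8/45, 2/9)
4. E lies on line YF with YE:EF = 1:4 ⇒ E = (77/225, -2/9)
line EA meets FR at C = (11/31, -2/31)
A = E + t·(C−E) with t = -31/44, so EA:AC = -31/44:75/44

EA:AC = -31/75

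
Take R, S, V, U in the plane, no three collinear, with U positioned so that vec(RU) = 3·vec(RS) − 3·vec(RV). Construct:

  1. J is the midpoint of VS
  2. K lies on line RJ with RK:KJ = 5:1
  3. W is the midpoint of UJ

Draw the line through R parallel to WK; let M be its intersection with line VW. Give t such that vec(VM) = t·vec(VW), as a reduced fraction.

Assign R = (0, 0), S = (1, 0), V = (0, 1), U = (3, -3) — the answer is frame-independent, so this choice is without loss of generality.
1. J is the midpoint of VS ⇒ J = (1/2, 1/2)
2. K lies on line RJ with RK:KJ = 5:1 ⇒ K = (5/12, 5/12)
3. W is the midpoint of UJ ⇒ W = (7/4, -5/4)
through R parallel to WK: direction (-4/3, 5/3); meets VW at M = (28, -35)
M = V + t·(W−V) with t = 16

t = 16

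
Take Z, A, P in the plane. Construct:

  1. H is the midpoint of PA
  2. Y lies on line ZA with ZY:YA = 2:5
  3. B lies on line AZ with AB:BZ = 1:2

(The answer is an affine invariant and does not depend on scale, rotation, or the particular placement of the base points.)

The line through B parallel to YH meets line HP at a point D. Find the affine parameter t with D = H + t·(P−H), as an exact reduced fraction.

t = -8/15

Choose coordinates Z = (0, 0), A = (1, 0), P = (0, 1).
1. H is the midpoint of PA ⇒ H = (1/2, 1/2)
2. Y lies on line ZA with ZY:YA = 2:5 ⇒ Y = (2/7, 0)
3. B lies on line AZ with AB:BZ = 1:2 ⇒ B = (2/3, 0)
through B parallel to YH: direction (3/14, 1/2); meets HP at D = (23/30, 7/30)
D = H + t·(P−H) with t = -8/15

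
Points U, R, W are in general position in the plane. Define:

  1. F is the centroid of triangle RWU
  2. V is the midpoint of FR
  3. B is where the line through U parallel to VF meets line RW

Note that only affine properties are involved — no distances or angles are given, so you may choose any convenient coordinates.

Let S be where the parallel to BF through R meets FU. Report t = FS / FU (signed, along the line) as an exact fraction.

Work in coordinates with U = (0, 0), R = (1, 0), W = (0, 1).
1. F is the centroid of triangle RWU ⇒ F = (1/3, 1/3)
2. V is the midpoint of FR ⇒ V = (2/3, 1/6)
3. B is where the line through U parallel to VF meets line RW ⇒ B = (2, -1)
through R parallel to BF: direction (-5/3, 4/3); meets FU at S = (4/9, 4/9)
S = F + t·(U−F) with t = -1/3

t = -1/3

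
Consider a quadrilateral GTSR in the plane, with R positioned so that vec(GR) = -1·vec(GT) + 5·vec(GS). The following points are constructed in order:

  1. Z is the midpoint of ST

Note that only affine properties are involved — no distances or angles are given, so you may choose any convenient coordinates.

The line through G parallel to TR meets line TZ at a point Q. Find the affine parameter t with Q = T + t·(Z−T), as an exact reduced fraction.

Work in coordinates with G = (0, 0), T = (1, 0), S = (0, 1), R = (-1, 5).
1. Z is the midpoint of ST ⇒ Z = (1/2, 1/2)
through G parallel to TR: direction (-2, 5); meets TZ at Q = (-2/3, 5/3)
Q = T + t·(Z−T) with t = 10/3

t = 10/3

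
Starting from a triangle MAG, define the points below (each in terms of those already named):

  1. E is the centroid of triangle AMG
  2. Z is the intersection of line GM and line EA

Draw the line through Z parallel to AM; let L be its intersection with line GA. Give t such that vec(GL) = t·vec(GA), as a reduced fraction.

Assign M = (0, 0), A = (1, 0), G = (0, 1) — the answer is frame-independent, so this choice is without loss of generality.
1. E is the centroid of triangle AMG ⇒ E = (1/3, 1/3)
2. Z is the intersection of line GM and line EA ⇒ Z = (0, 1/2)
through Z parallel to AM: direction (-1, 0); meets GA at L = (1/2, 1/2)
L = G + t·(A−G) with t = 1/2

t = 1/2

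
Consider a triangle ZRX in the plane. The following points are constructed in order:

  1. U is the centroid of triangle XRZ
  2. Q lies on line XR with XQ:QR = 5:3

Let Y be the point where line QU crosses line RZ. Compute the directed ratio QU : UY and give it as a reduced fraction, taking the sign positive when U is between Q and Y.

QU:UY = 1/8

Work in coordinates with Z = (0, 0), R = (1, 0), X = (0, 1).
1. U is the centroid of triangle XRZ ⇒ U = (1/3, 1/3)
2. Q lies on line XR with XQ:QR = 5:3 ⇒ Q = (5/8, 3/8)
line QU meets RZ at Y = (-2, 0)
U = Q + t·(Y−Q) with t = 1/9, so QU:UY = 1/9:8/9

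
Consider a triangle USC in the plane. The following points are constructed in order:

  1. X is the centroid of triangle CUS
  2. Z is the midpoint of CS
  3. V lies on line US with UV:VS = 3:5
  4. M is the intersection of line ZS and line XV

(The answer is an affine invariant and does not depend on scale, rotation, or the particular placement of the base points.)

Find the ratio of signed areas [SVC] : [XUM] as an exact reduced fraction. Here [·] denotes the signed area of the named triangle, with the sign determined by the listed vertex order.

[SVC]:[XUM] = 35/8

Set U = (0, 0), S = (1, 0), C = (0, 1); any affine frame gives the same invariant.
1. X is the centroid of triangle CUS ⇒ X = (1/3, 1/3)
2. Z is the midpoint of CS ⇒ Z = (1/2, 1/2)
3. V lies on line US with UV:VS = 3:5 ⇒ V = (3/8, 0)
4. M is the intersection of line ZS and line XV ⇒ M = (2/7, 5/7)
2·[SVC] = -5/8, 2·[XUM] = -1/7
[SVC]:[XUM] = -5/8:-1/7 = 35/8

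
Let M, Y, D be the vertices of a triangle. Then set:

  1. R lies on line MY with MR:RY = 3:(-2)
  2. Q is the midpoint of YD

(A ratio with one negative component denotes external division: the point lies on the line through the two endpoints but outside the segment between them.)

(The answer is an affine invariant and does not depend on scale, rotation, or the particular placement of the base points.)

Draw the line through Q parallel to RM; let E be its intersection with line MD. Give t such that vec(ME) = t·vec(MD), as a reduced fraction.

t = 1/2

Work in coordinates with M = (0, 0), Y = (1, 0), D = (0, 1).
1. R lies on line MY with MR:RY = 3:(-2) ⇒ R = (3, 0)
2. Q is the midpoint of YD ⇒ Q = (1/2, 1/2)
through Q parallel to RM: direction (-3, 0); meets MD at E = (0, 1/2)
E = M + t·(D−M) with t = 1/2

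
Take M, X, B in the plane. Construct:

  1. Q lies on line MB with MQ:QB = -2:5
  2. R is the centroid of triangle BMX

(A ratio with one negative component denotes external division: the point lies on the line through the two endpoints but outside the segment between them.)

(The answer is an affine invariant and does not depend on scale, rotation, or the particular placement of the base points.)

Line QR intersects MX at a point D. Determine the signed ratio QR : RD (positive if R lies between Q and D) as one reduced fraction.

QR:RD = -3

Choose coordinates M = (0, 0), X = (1, 0), B = (0, 1).
1. Q lies on line MB with MQ:QB = -2:5 ⇒ Q = (0, -2/3)
2. R is the centroid of triangle BMX ⇒ R = (1/3, 1/3)
line QR meets MX at D = (2/9, 0)
R = Q + t·(D−Q) with t = 3/2, so QR:RD = 3/2:-1/2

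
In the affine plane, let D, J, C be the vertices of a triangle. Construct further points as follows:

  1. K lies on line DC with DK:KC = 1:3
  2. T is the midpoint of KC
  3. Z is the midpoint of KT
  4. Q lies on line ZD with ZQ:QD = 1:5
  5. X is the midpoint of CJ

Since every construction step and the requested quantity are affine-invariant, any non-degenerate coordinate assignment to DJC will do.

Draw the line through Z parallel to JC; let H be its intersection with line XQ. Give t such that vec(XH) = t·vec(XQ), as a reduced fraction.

Assign D = (0, 0), J = (1, 0), C = (0, 1) — the answer is frame-independent, so this choice is without loss of generality.
1. K lies on line DC with DK:KC = 1:3 ⇒ K = (0, 1/4)
2. T is the midpoint of KC ⇒ T = (0, 5/8)
3. Z is the midpoint of KT ⇒ Z = (0, 7/16)
4. Q lies on line ZD with ZQ:QD = 1:5 ⇒ Q = (0, 35/96)
5. X is the midpoint of CJ ⇒ X = (1/2, 1/2)
through Z parallel to JC: direction (-1, 1); meets XQ at H = (7/122, 371/976)
H = X + t·(Q−X) with t = 54/61

t = 54/61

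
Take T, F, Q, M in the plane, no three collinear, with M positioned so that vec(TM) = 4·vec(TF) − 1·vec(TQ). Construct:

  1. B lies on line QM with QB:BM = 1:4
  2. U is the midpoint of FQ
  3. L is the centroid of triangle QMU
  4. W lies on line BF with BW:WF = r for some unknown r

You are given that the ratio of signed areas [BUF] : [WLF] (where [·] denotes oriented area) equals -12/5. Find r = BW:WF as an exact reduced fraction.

Work in coordinates with T = (0, 0), F = (1, 0), Q = (0, 1), M = (4, -1).
1. B lies on line QM with QB:BM = 1:4 ⇒ B = (4/5, 3/5)
2. U is the midpoint of FQ ⇒ U = (1/2, 1/2)
3. L is the centroid of triangle QMU ⇒ L = (3/2, 1/6)
4. With BW:WF = r, write λ = r/(r+1) so W = B + λ·(F−B); W is affine-linear in λ
Every point depending on W is an affine combination of W and λ-independent points, so each such coordinate is linear in λ; the λ² term in each signed area is a multiple of (F−B)×(F−B) = 0, so 2·[BUF] and 2·[WLF] are each linear in λ. Evaluating at λ=0 and λ=1:
  2·[BUF] = 1/5,   2·[WLF] = 1/3·λ − 1/3
So [BUF]:[WLF] = (1/5) / (1/3·λ − 1/3). Setting this equal to -12/5:
  1/5 = -12/5·(1/3·λ − 1/3)  ⇒  λ = 3/4
Then r = λ/(1−λ) = (3/4)/(1/4) = 3. Check: with r = 3, W = (19/20, 3/20) and [BUF]:[WLF] = -12/5 as required.

r = 3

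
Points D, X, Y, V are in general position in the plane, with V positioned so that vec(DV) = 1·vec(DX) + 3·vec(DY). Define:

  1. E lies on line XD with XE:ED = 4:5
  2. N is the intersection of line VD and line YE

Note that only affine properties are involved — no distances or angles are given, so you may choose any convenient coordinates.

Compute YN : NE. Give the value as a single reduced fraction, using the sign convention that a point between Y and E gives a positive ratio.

Set D = (0, 0), X = (1, 0), Y = (0, 1), V = (1, 3); any affine frame gives the same invariant.
1. E lies on line XD with XE:ED = 4:5 ⇒ E = (5/9, 0)
2. N is the intersection of line VD and line YE ⇒ N = (5/24, 5/8)
N = Y + t·(E−Y) with t = 3/8, so YN:NE = t:(1−t) = 3/8:5/8

YN:NE = 3/5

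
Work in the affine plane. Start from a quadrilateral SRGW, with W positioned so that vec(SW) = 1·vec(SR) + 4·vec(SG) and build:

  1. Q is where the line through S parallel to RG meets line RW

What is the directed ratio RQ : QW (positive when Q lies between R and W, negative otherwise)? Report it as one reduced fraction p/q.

RQ:QW = -1/5

Work in coordinates with S = (0, 0), R = (1, 0), G = (0, 1), W = (1, 4).
1. Q is where the line through S parallel to RG meets line RW ⇒ Q = (1, -1)
Q = R + t·(W−R) with t = -1/4, so RQ:QW = t:(1−t) = -1/4:5/4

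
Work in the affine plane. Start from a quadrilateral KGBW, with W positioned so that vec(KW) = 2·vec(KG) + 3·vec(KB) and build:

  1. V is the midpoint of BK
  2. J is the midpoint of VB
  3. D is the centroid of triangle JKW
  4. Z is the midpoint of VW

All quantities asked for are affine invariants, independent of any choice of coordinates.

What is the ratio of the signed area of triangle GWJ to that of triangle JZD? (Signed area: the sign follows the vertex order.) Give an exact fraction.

[GWJ]:[JZD] = -45/2

Choose coordinates K = (0, 0), G = (1, 0), B = (0, 1), W = (2, 3).
1. V is the midpoint of BK ⇒ V = (0, 1/2)
2. J is the midpoint of VB ⇒ J = (0, 3/4)
3. D is the centroid of triangle JKW ⇒ D = (2/3, 5/4)
4. Z is the midpoint of VW ⇒ Z = (1, 7/4)
2·[GWJ] = 15/4, 2·[JZD] = -1/6
[GWJ]:[JZD] = 15/4:-1/6 = -45/2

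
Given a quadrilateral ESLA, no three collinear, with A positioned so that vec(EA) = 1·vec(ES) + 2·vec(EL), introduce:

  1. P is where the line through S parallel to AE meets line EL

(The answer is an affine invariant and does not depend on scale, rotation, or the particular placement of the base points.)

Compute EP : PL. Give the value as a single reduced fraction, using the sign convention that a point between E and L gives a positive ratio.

EP:PL = -2/3

Set E = (0, 0), S = (1, 0), L = (0, 1), A = (1, 2); any affine frame gives the same invariant.
1. P is where the line through S parallel to AE meets line EL ⇒ P = (0, -2)
P = E + t·(L−E) with t = -2, so EP:PL = t:(1−t) = -2:3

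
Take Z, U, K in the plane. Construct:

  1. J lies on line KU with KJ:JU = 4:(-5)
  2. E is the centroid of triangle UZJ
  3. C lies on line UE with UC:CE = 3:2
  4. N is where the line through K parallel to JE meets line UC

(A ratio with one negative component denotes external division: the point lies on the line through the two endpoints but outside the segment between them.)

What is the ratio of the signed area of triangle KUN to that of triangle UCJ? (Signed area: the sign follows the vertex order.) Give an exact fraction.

Work in coordinates with Z = (0, 0), U = (1, 0), K = (0, 1).
1. J lies on line KU with KJ:JU = 4:(-5) ⇒ J = (-4, 5)
2. E is the centroid of triangle UZJ ⇒ E = (-1, 5/3)
3. C lies on line UE with UC:CE = 3:2 ⇒ C = (-1/5, 1)
4. N is where the line through K parallel to JE meets line UC ⇒ N = (3/5, 1/3)
2·[KUN] = -1/15, 2·[UCJ] = -1
[KUN]:[UCJ] = -1/15:-1 = 1/15

[KUN]:[UCJ] = 1/15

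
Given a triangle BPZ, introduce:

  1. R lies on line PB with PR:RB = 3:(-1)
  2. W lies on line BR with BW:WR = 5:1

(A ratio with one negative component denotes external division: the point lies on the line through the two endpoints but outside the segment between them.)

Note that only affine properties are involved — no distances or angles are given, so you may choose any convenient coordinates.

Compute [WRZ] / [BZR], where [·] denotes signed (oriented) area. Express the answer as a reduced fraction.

Assign B = (0, 0), P = (1, 0), Z = (0, 1) — the answer is frame-independent, so this choice is without loss of generality.
1. R lies on line PB with PR:RB = 3:(-1) ⇒ R = (-1/2, 0)
2. W lies on line BR with BW:WR = 5:1 ⇒ W = (-5/12, 0)
2·[WRZ] = -1/12, 2·[BZR] = 1/2
[WRZ]:[BZR] = -1/12:1/2 = -1/6

[WRZ]:[BZR] = -1/6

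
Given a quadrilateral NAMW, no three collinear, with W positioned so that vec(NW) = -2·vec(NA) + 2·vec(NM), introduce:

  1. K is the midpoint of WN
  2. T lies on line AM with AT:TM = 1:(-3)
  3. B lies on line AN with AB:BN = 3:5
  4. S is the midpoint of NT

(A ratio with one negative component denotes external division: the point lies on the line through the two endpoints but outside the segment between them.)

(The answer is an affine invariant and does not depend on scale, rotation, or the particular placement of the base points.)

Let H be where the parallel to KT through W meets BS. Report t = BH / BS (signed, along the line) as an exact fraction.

t = -17/7

Choose coordinates N = (0, 0), A = (1, 0), M = (0, 1), W = (-2, 2).
1. K is the midpoint of WN ⇒ K = (-1, 1)
2. T lies on line AM with AT:TM = 1:(-3) ⇒ T = (3/2, -1/2)
3. B lies on line AN with AB:BN = 3:5 ⇒ B = (5/8, 0)
4. S is the midpoint of NT ⇒ S = (3/4, -1/4)
through W parallel to KT: direction (5/2, -3/2); meets BS at H = (9/28, 17/28)
H = B + t·(S−B) with t = -17/7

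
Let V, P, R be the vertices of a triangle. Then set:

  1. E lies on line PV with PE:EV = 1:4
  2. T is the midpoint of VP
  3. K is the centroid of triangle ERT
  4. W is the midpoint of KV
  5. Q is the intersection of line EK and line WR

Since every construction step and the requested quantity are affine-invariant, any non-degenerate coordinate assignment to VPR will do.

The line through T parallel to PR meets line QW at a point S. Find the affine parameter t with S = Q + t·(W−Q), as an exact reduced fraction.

t = 99/148

Choose coordinates V = (0, 0), P = (1, 0), R = (0, 1).
1. E lies on line PV with PE:EV = 1:4 ⇒ E = (4/5, 0)
2. T is the midpoint of VP ⇒ T = (1/2, 0)
3. K is the centroid of triangle ERT ⇒ K = (13/30, 1/3)
4. W is the midpoint of KV ⇒ W = (13/60, 1/6)
5. Q is the intersection of line EK and line WR ⇒ Q = (13/140, 9/14)
through T parallel to PR: direction (-1, 1); meets QW at S = (13/74, 12/37)
S = Q + t·(W−Q) with t = 99/148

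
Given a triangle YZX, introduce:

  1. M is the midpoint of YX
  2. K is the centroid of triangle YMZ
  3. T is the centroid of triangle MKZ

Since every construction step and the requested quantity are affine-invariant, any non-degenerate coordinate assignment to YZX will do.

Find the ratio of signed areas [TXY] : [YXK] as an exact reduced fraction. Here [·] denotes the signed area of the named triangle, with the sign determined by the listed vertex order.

[TXY]:[YXK] = -4/3

Set Y = (0, 0), Z = (1, 0), X = (0, 1); any affine frame gives the same invariant.
1. M is the midpoint of YX ⇒ M = (0, 1/2)
2. K is the centroid of triangle YMZ ⇒ K = (1/3, 1/6)
3. T is the centroid of triangle MKZ ⇒ T = (4/9, 2/9)
2·[TXY] = 4/9, 2·[YXK] = -1/3
[TXY]:[YXK] = 4/9:-1/3 = -4/3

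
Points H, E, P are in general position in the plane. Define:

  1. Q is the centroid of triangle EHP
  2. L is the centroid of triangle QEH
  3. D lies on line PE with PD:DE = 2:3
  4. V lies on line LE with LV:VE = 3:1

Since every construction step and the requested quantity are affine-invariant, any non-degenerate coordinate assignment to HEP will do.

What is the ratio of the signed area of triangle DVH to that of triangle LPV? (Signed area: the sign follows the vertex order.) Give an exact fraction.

Set H = (0, 0), E = (1, 0), P = (0, 1); any affine frame gives the same invariant.
1. Q is the centroid of triangle EHP ⇒ Q = (1/3, 1/3)
2. L is the centroid of triangle QEH ⇒ L = (4/9, 1/9)
3. D lies on line PE with PD:DE = 2:3 ⇒ D = (2/5, 3/5)
4. V lies on line LE with LV:VE = 3:1 ⇒ V = (31/36, 1/36)
2·[DVH] = -91/180, 2·[LPV] = -1/3
[DVH]:[LPV] = -91/180:-1/3 = 91/60

[DVH]:[LPV] = 91/60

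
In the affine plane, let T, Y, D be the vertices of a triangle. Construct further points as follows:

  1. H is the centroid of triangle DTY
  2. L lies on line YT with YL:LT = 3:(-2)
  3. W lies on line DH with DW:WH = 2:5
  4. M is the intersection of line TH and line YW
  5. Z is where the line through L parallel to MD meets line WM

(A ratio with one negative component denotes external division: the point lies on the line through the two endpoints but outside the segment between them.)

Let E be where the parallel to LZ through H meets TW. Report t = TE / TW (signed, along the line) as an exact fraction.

Assign T = (0, 0), Y = (1, 0), D = (0, 1) — the answer is frame-independent, so this choice is without loss of generality.
1. H is the centroid of triangle DTY ⇒ H = (1/3, 1/3)
2. L lies on line YT with YL:LT = 3:(-2) ⇒ L = (-2, 0)
3. W lies on line DH with DW:WH = 2:5 ⇒ W = (2/21, 17/21)
4. M is the intersection of line TH and line YW ⇒ M = (17/36, 17/36)
5. Z is where the line through L parallel to MD meets line WM ⇒ Z = (-337/24, 323/24)
through H parallel to LZ: direction (-289/24, 323/24); meets TW at E = (8/109, 68/109)
E = T + t·(W−T) with t = 84/109

t = 84/109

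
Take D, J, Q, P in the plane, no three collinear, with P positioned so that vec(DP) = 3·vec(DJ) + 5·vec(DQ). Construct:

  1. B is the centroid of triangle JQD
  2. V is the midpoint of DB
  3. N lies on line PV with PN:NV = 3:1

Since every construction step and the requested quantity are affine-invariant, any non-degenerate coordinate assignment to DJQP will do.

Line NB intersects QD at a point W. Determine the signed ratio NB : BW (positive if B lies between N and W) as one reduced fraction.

Choose coordinates D = (0, 0), J = (1, 0), Q = (0, 1), P = (3, 5).
1. B is the centroid of triangle JQD ⇒ B = (1/3, 1/3)
2. V is the midpoint of DB ⇒ V = (1/6, 1/6)
3. N lies on line PV with PN:NV = 3:1 ⇒ N = (7/8, 11/8)
line NB meets QD at W = (0, -4/13)
B = N + t·(W−N) with t = 13/21, so NB:BW = 13/21:8/21

NB:BW = 13/8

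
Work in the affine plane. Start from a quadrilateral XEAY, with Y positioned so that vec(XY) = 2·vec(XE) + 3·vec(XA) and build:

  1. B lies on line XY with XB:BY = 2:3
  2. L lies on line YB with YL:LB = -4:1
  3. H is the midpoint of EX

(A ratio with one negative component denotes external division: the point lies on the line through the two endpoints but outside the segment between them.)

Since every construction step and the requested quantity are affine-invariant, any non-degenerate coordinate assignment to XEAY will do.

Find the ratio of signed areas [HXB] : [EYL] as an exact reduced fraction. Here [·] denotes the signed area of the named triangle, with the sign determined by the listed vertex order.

Choose coordinates X = (0, 0), E = (1, 0), A = (0, 1), Y = (2, 3).
1. B lies on line XY with XB:BY = 2:3 ⇒ B = (4/5, 6/5)
2. L lies on line YB with YL:LB = -4:1 ⇒ L = (2/5, 3/5)
3. H is the midpoint of EX ⇒ H = (1/2, 0)
2·[HXB] = -3/5, 2·[EYL] = 12/5
[HXB]:[EYL] = -3/5:12/5 = -1/4

[HXB]:[EYL] = -1/4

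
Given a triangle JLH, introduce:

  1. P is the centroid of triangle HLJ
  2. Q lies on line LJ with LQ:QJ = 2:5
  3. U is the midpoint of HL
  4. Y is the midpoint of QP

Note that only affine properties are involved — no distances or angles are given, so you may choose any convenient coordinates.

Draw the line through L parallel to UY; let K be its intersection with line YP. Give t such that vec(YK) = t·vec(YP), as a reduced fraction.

Choose coordinates J = (0, 0), L = (1, 0), H = (0, 1).
1. P is the centroid of triangle HLJ ⇒ P = (1/3, 1/3)
2. Q lies on line LJ with LQ:QJ = 2:5 ⇒ Q = (5/7, 0)
3. U is the midpoint of HL ⇒ U = (1/2, 1/2)
4. Y is the midpoint of QP ⇒ Y = (11/21, 1/6)
through L parallel to UY: direction (1/42, -1/3); meets YP at K = (107/105, -4/15)
K = Y + t·(P−Y) with t = -13/5

t = -13/5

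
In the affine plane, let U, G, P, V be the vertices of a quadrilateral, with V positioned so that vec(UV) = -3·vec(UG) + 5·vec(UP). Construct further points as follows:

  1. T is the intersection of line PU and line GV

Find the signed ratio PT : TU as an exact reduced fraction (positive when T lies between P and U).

Assign U = (0, 0), G = (1, 0), P = (0, 1), V = (-3, 5) — the answer is frame-independent, so this choice is without loss of generality.
1. T is the intersection of line PU and line GV ⇒ T = (0, 5/4)
T = P + t·(U−P) with t = -1/4, so PT:TU = t:(1−t) = -1/4:5/4

PT:TU = -1/5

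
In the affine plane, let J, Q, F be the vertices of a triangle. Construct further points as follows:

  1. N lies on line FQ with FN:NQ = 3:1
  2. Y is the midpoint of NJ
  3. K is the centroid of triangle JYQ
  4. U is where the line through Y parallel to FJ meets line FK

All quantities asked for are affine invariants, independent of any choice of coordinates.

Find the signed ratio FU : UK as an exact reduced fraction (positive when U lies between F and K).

Work in coordinates with J = (0, 0), Q = (1, 0), F = (0, 1).
1. N lies on line FQ with FN:NQ = 3:1 ⇒ N = (3/4, 1/4)
2. Y is the midpoint of NJ ⇒ Y = (3/8, 1/8)
3. K is the centroid of triangle JYQ ⇒ K = (11/24, 1/24)
4. U is where the line through Y parallel to FJ meets line FK ⇒ U = (3/8, 19/88)
U = F + t·(K−F) with t = 9/11, so FU:UK = t:(1−t) = 9/11:2/11

FU:UK = 9/2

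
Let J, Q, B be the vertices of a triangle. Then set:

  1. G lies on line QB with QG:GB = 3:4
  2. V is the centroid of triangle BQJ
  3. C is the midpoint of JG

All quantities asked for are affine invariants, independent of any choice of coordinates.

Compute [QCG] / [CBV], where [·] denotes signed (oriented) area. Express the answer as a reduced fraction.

Set J = (0, 0), Q = (1, 0), B = (0, 1); any affine frame gives the same invariant.
1. G lies on line QB with QG:GB = 3:4 ⇒ G = (4/7, 3/7)
2. V is the centroid of triangle BQJ ⇒ V = (1/3, 1/3)
3. C is the midpoint of JG ⇒ C = (2/7, 3/14)
2·[QCG] = -3/14, 2·[CBV] = -1/14
[QCG]:[CBV] = -3/14:-1/14 = 3

[QCG]:[CBV] = 3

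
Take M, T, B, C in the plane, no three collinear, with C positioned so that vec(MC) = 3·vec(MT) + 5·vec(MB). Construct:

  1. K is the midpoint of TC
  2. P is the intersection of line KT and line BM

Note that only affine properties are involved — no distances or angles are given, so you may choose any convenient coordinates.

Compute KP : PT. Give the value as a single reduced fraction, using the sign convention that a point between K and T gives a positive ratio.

Choose coordinates M = (0, 0), T = (1, 0), B = (0, 1), C = (3, 5).
1. K is the midpoint of TC ⇒ K = (2, 5/2)
2. P is the intersection of line KT and line BM ⇒ P = (0, -5/2)
P = K + t·(T−K) with t = 2, so KP:PT = t:(1−t) = 2:-1

KP:PT = -2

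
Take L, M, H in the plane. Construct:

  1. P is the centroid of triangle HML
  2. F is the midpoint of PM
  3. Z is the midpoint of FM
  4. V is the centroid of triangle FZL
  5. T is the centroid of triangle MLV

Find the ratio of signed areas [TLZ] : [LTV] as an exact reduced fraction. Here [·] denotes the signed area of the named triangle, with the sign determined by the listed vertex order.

[TLZ]:[LTV] = -2/3

Choose coordinates L = (0, 0), M = (1, 0), H = (0, 1).
1. P is the centroid of triangle HML ⇒ P = (1/3, 1/3)
2. F is the midpoint of PM ⇒ F = (2/3, 1/6)
3. Z is the midpoint of FM ⇒ Z = (5/6, 1/12)
4. V is the centroid of triangle FZL ⇒ V = (1/2, 1/12)
5. T is the centroid of triangle MLV ⇒ T = (1/2, 1/36)
2·[TLZ] = -1/54, 2·[LTV] = 1/36
[TLZ]:[LTV] = -1/54:1/36 = -2/3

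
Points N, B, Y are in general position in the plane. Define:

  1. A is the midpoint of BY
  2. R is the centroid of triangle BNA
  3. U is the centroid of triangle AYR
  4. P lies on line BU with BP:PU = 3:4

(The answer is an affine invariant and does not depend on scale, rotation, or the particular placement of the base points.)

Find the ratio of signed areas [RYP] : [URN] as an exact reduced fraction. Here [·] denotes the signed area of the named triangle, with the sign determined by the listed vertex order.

[RYP]:[URN] = 27/28

Work in coordinates with N = (0, 0), B = (1, 0), Y = (0, 1).
1. A is the midpoint of BY ⇒ A = (1/2, 1/2)
2. R is the centroid of triangle BNA ⇒ R = (1/2, 1/6)
3. U is the centroid of triangle AYR ⇒ U = (1/3, 5/9)
4. P lies on line BU with BP:PU = 3:4 ⇒ P = (5/7, 5/21)
2·[RYP] = -3/14, 2·[URN] = -2/9
[RYP]:[URN] = -3/14:-2/9 = 27/28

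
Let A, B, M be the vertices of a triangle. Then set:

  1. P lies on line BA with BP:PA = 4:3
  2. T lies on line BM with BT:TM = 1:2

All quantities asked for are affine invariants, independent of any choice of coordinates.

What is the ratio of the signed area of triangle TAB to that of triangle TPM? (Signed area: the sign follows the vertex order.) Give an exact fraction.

Set A = (0, 0), B = (1, 0), M = (0, 1); any affine frame gives the same invariant.
1. P lies on line BA with BP:PA = 4:3 ⇒ P = (3/7, 0)
2. T lies on line BM with BT:TM = 1:2 ⇒ T = (2/3, 1/3)
2·[TAB] = 1/3, 2·[TPM] = -8/21
[TAB]:[TPM] = 1/3:-8/21 = -7/8

[TAB]:[TPM] = -7/8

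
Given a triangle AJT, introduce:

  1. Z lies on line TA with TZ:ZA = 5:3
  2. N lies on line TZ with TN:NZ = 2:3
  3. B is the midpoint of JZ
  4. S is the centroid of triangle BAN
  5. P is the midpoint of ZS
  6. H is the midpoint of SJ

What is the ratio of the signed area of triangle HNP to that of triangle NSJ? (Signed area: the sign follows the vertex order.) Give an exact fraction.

[HNP]:[NSJ] = 3/5

Work in coordinates with A = (0, 0), J = (1, 0), T = (0, 1).
1. Z lies on line TA with TZ:ZA = 5:3 ⇒ Z = (0, 3/8)
2. N lies on line TZ with TN:NZ = 2:3 ⇒ N = (0, 3/4)
3. B is the midpoint of JZ ⇒ B = (1/2, 3/16)
4. S is the centroid of triangle BAN ⇒ S = (1/6, 5/16)
5. P is the midpoint of ZS ⇒ P = (1/12, 11/32)
6. H is the midpoint of SJ ⇒ H = (7/12, 5/32)
2·[HNP] = 3/16, 2·[NSJ] = 5/16
[HNP]:[NSJ] = 3/16:5/16 = 3/5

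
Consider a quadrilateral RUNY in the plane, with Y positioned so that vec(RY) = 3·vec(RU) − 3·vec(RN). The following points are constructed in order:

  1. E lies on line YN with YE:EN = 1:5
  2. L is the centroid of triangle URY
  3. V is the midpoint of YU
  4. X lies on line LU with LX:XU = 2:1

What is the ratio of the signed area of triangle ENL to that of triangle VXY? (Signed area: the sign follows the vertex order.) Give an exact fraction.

[ENL]:[VXY] = 10/3

Assign R = (0, 0), U = (1, 0), N = (0, 1), Y = (3, -3) — the answer is frame-independent, so this choice is without loss of generality.
1. E lies on line YN with YE:EN = 1:5 ⇒ E = (5/2, -7/3)
2. L is the centroid of triangle URY ⇒ L = (4/3, -1)
3. V is the midpoint of YU ⇒ V = (2, -3/2)
4. X lies on line LU with LX:XU = 2:1 ⇒ X = (10/9, -1/3)
2·[ENL] = 5/9, 2·[VXY] = 1/6
[ENL]:[VXY] = 5/9:1/6 = 10/3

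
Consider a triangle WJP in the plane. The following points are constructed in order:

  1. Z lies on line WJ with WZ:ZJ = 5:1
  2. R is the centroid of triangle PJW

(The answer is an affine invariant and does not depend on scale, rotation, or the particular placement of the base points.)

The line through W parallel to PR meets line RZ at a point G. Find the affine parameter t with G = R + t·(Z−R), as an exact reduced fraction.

t = -3/2

Assign W = (0, 0), J = (1, 0), P = (0, 1) — the answer is frame-independent, so this choice is without loss of generality.
1. Z lies on line WJ with WZ:ZJ = 5:1 ⇒ Z = (5/6, 0)
2. R is the centroid of triangle PJW ⇒ R = (1/3, 1/3)
through W parallel to PR: direction (1/3, -2/3); meets RZ at G = (-5/12, 5/6)
G = R + t·(Z−R) with t = -3/2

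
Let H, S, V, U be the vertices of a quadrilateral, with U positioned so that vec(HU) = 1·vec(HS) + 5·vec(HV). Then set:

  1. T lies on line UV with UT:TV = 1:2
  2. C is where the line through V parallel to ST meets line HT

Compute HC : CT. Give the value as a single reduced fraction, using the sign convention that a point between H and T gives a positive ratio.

HC:CT = 1/10

Choose coordinates H = (0, 0), S = (1, 0), V = (0, 1), U = (1, 5).
1. T lies on line UV with UT:TV = 1:2 ⇒ T = (2/3, 11/3)
2. C is where the line through V parallel to ST meets line HT ⇒ C = (2/33, 1/3)
C = H + t·(T−H) with t = 1/11, so HC:CT = t:(1−t) = 1/11:10/11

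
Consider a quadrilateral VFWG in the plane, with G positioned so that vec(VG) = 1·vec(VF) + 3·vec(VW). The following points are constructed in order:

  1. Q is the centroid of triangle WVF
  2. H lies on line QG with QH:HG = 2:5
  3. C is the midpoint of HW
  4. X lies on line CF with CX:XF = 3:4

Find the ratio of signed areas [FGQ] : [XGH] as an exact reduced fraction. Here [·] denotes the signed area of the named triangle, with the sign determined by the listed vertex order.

Assign V = (0, 0), F = (1, 0), W = (0, 1), G = (1, 3) — the answer is frame-independent, so this choice is without loss of generality.
1. Q is the centroid of triangle WVF ⇒ Q = (1/3, 1/3)
2. H lies on line QG with QH:HG = 2:5 ⇒ H = (11/21, 23/21)
3. C is the midpoint of HW ⇒ C = (11/42, 22/21)
4. X lies on line CF with CX:XF = 3:4 ⇒ X = (85/147, 88/147)
2·[FGQ] = 2, 2·[XGH] = 50/147
[FGQ]:[XGH] = 2:50/147 = 147/25

[FGQ]:[XGH] = 147/25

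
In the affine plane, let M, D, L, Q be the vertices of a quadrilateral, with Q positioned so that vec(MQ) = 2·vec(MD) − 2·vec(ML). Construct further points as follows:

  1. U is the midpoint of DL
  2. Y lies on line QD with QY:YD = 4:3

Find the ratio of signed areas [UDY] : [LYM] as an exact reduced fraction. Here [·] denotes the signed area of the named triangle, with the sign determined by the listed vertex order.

[UDY]:[LYM] = 3/20

Assign M = (0, 0), D = (1, 0), L = (0, 1), Q = (2, -2) — the answer is frame-independent, so this choice is without loss of generality.
1. U is the midpoint of DL ⇒ U = (1/2, 1/2)
2. Y lies on line QD with QY:YD = 4:3 ⇒ Y = (10/7, -6/7)
2·[UDY] = -3/14, 2·[LYM] = -10/7
[UDY]:[LYM] = -3/14:-10/7 = 3/20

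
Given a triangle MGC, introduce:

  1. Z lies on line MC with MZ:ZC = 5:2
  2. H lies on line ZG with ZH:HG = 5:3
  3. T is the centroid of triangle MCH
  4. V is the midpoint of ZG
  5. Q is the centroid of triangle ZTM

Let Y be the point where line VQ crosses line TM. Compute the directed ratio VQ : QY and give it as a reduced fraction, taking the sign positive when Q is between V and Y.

VQ:QY = -94/25

Set M = (0, 0), G = (1, 0), C = (0, 1); any affine frame gives the same invariant.
1. Z lies on line MC with MZ:ZC = 5:2 ⇒ Z = (0, 5/7)
2. H lies on line ZG with ZH:HG = 5:3 ⇒ H = (5/8, 15/56)
3. T is the centroid of triangle MCH ⇒ T = (5/24, 71/168)
4. V is the midpoint of ZG ⇒ V = (1/2, 5/14)
5. Q is the centroid of triangle ZTM ⇒ Q = (5/72, 191/504)
line VQ meets TM at Y = (415/2256, 5893/15792)
Q = V + t·(Y−V) with t = 94/69, so VQ:QY = 94/69:-25/69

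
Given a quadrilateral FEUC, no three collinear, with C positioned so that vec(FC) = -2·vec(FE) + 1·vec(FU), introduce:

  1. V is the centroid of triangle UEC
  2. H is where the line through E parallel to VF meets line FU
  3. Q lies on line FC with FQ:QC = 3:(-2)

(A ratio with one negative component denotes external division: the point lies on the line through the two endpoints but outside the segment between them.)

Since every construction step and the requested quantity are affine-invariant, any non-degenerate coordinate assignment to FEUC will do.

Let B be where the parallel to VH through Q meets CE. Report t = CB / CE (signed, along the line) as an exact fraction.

t = -18/13

Set F = (0, 0), E = (1, 0), U = (0, 1), C = (-2, 1); any affine frame gives the same invariant.
1. V is the centroid of triangle UEC ⇒ V = (-1/3, 2/3)
2. H is where the line through E parallel to VF meets line FU ⇒ H = (0, 2)
3. Q lies on line FC with FQ:QC = 3:(-2) ⇒ Q = (-6, 3)
through Q parallel to VH: direction (1/3, 4/3); meets CE at B = (-80/13, 31/13)
B = C + t·(E−C) with t = -18/13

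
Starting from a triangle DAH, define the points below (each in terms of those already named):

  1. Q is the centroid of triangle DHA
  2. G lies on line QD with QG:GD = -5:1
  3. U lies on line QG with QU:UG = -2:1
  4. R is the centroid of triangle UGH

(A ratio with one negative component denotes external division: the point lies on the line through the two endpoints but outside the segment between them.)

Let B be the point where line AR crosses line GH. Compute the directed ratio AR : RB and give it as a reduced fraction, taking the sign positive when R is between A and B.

Assign D = (0, 0), A = (1, 0), H = (0, 1) — the answer is frame-independent, so this choice is without loss of generality.
1. Q is the centroid of triangle DHA ⇒ Q = (1/3, 1/3)
2. G lies on line QD with QG:GD = -5:1 ⇒ G = (-1/12, -1/12)
3. U lies on line QG with QU:UG = -2:1 ⇒ U = (-1/2, -1/2)
4. R is the centroid of triangle UGH ⇒ R = (-7/36, 5/36)
line AR meets GH at B = (-19/282, 35/282)
R = A + t·(B−A) with t = 47/42, so AR:RB = 47/42:-5/42

AR:RB = -47/5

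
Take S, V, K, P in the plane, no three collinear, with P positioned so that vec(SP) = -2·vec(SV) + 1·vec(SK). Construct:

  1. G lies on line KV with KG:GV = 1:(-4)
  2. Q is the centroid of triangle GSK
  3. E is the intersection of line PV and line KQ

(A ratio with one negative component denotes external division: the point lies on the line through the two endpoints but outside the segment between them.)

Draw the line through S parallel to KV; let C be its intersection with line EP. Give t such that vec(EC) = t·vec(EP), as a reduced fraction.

Set S = (0, 0), V = (1, 0), K = (0, 1), P = (-2, 1); any affine frame gives the same invariant.
1. G lies on line KV with KG:GV = 1:(-4) ⇒ G = (-1/3, 4/3)
2. Q is the centroid of triangle GSK ⇒ Q = (-1/9, 7/9)
3. E is the intersection of line PV and line KQ ⇒ E = (-2/7, 3/7)
through S parallel to KV: direction (1, -1); meets EP at C = (-1/2, 1/2)
C = E + t·(P−E) with t = 1/8

t = 1/8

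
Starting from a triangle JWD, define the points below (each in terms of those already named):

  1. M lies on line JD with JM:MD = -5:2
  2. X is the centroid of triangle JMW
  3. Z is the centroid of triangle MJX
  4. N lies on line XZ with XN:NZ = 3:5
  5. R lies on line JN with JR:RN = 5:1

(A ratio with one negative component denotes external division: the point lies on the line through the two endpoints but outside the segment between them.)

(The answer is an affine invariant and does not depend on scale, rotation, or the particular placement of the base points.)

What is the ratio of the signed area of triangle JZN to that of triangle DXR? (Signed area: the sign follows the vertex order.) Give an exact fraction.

Set J = (0, 0), W = (1, 0), D = (0, 1); any affine frame gives the same invariant.
1. M lies on line JD with JM:MD = -5:2 ⇒ M = (0, 5/3)
2. X is the centroid of triangle JMW ⇒ X = (1/3, 5/9)
3. Z is the centroid of triangle MJX ⇒ Z = (1/9, 20/27)
4. N lies on line XZ with XN:NZ = 3:5 ⇒ N = (1/4, 5/8)
5. R lies on line JN with JR:RN = 5:1 ⇒ R = (5/24, 25/48)
2·[JZN] = -25/216, 2·[DXR] = -29/432
[JZN]:[DXR] = -25/216:-29/432 = 50/29

[JZN]:[DXR] = 50/29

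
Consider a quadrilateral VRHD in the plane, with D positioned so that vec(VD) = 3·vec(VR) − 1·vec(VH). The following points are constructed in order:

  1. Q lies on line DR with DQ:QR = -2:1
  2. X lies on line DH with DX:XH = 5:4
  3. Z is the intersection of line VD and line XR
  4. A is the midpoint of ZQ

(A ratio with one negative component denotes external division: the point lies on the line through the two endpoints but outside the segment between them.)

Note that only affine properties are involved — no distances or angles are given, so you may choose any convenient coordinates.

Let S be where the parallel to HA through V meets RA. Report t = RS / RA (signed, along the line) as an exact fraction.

t = 7/10

Set V = (0, 0), R = (1, 0), H = (0, 1), D = (3, -1); any affine frame gives the same invariant.
1. Q lies on line DR with DQ:QR = -2:1 ⇒ Q = (-1, 1)
2. X lies on line DH with DX:XH = 5:4 ⇒ X = (4/3, 1/9)
3. Z is the intersection of line VD and line XR ⇒ Z = (1/2, -1/6)
4. A is the midpoint of ZQ ⇒ A = (-1/4, 5/12)
through V parallel to HA: direction (-1/4, -7/12); meets RA at S = (1/8, 7/24)
S = R + t·(A−R) with t = 7/10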